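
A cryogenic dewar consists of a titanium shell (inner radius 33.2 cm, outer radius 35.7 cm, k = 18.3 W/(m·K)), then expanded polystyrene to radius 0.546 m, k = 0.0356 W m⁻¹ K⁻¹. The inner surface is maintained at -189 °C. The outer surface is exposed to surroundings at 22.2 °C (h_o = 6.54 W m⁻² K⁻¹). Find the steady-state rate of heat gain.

Treat each layer as a resistance in series:
  R_titanium = (1/0.332 − 1/0.357)/(4πk) = 0.2109/(4π·18.3) = 9.172×10^-4 K/W
  R_expanded polystyrene = (1/0.357 − 1/0.546)/(4πk) = 0.9696/(4π·0.0356) = 2.167 K/W
  R_conv,out = 1/(4πr²h) = 1/(4π·0.546²·6.54) = 0.04082 K/W
ΣR = 9.172×10^-4 + 2.167 + 0.04082 = 2.209 K/W
Q = ΔT/ΣR = (-189 °C − 22.2 °C)/2.209 = -95.6 W
(Negative Q ⇒ heat flows inward; heat gain = 95.6 W.)

Q = 95.6 W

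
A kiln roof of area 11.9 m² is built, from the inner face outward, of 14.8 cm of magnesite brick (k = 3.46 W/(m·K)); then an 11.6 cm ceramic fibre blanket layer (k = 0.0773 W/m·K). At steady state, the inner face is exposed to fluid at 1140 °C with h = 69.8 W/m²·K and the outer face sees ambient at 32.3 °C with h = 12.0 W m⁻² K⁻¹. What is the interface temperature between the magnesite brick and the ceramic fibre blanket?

Treat each layer as a resistance in series:
  R_conv,in = 1/(hA) = 1/(69.8·11.9) = 0.001204 K/W
  R_magnesite brick = L/(kA) = 0.148/(3.46·11.9) = 0.003595 K/W
  R_ceramic fibre blanket = L/(kA) = 0.116/(0.0773·11.9) = 0.1261 K/W
  R_conv,out = 1/(hA) = 1/(12.0·11.9) = 0.007003 K/W
ΣR = 0.001204 + 0.003595 + 0.1261 + 0.007003 = 0.1379 K/W
Q = ΔT/ΣR = (1140 °C − 32.3 °C)/0.1379 = 8033 W
From the inner boundary to the magnesite brick/ceramic fibre blanket interface, ΣR_partial = 0.004799 K/W.
T_interface = T_in − Q·ΣR_partial = 1140 °C − (8033)(0.004799) = 1101 °C

T = 1101 °C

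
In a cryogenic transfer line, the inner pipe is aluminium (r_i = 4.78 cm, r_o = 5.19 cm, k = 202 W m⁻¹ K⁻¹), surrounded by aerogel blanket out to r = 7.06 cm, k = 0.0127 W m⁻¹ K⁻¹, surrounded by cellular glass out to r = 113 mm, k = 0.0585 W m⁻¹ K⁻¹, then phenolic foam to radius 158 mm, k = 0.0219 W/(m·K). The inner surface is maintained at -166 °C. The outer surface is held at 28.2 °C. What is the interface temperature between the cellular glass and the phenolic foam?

Resistance network (inner→outer):
  R'_aluminium = ln(0.0519/0.0478)/(2πk) = 0.08229/(2π·202) = 6.484×10^-5 m·K/W
  R'_aerogel blanket = ln(0.0706/0.0519)/(2πk) = 0.3077/(2π·0.0127) = 3.856 m·K/W
  R'_cellular glass = ln(0.113/0.0706)/(2πk) = 0.4704/(2π·0.0585) = 1.280 m·K/W
  R'_phenolic foam = ln(0.158/0.113)/(2πk) = 0.3352/(2π·0.0219) = 2.436 m·K/W
ΣR = 6.484×10^-5 + 3.856 + 1.280 + 2.436 = 7.572 m·K/W
Q' = ΔT/ΣR = (-166 °C − 28.2 °C)/7.572 = -25.65 W/m
From the inner boundary to the cellular glass/phenolic foam interface, ΣR_partial = 5.136 m·K/W.
T_interface = T_in − Q'·ΣR_partial = -166 °C − (-25.65)(5.136) = -34.3 °C

T = -34.3 °C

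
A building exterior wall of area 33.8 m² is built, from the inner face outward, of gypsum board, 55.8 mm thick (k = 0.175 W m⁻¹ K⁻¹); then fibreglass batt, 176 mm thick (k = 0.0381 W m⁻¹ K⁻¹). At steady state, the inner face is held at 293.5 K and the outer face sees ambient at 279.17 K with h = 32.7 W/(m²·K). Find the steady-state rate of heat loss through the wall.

Q = 97.5 W

Series thermal resistances, inner to outer:
  R_gypsum board = L/(kA) = 0.0558/(0.175·33.8) = 0.009434 K/W
  R_fibreglass batt = L/(kA) = 0.176/(0.0381·33.8) = 0.1367 K/W
  R_conv,out = 1/(hA) = 1/(32.7·33.8) = 9.048×10^-4 K/W
ΣR = 0.009434 + 0.1367 + 9.048×10^-4 = 0.1470 K/W
Q = ΔT/ΣR = (293.5 K − 279.17 K)/0.1470 = 97.5 W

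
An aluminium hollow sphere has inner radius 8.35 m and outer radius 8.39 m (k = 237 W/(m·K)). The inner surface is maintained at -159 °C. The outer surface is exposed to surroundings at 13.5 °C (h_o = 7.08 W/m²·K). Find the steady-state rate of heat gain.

Resistance network (inner→outer):
  R_aluminium = (1/8.35 − 1/8.39)/(4πk) = 5.710×10^-4/(4π·237) = 1.917×10^-7 K/W
  R_conv,out = 1/(4πr²h) = 1/(4π·8.39²·7.08) = 1.597×10^-4 K/W
ΣR = 1.917×10^-7 + 1.597×10^-4 = 1.599×10^-4 K/W
Q = ΔT/ΣR = (-159 °C − 13.5 °C)/1.599×10^-4 = -1.08×10^6 W
(Negative Q ⇒ heat flows inward; heat gain = 1.08×10^6 W.)

Q = 1080 kW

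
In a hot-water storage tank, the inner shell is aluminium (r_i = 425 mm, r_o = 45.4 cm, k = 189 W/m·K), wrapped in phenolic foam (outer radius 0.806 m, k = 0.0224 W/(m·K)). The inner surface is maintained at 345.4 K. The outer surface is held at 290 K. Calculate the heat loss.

Q = 16.2 W

Series thermal resistances, inner to outer:
  R_aluminium = (1/0.425 − 1/0.454)/(4πk) = 0.1503/(4π·189) = 6.328×10^-5 K/W
  R_phenolic foam = (1/0.454 − 1/0.806)/(4πk) = 0.9619/(4π·0.0224) = 3.417 K/W
ΣR = 6.328×10^-5 + 3.417 = 3.417 K/W
Q = ΔT/ΣR = (345.4 K − 290 K)/3.417 = 16.2 W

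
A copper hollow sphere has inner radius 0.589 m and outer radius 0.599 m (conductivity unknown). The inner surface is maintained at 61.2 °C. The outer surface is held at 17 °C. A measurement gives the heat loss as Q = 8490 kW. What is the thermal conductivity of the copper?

k = 433 W/m·K

ΣR = ΔT/Q = |61.2 − 17|/8.49×10^6 = 5.206×10^-6 K/W
(1/r₁−1/r₂)/(4πk) = 5.206×10^-6 ⇒ k = 0.02834/(4π·5.206×10^-6) = 433 W/m·K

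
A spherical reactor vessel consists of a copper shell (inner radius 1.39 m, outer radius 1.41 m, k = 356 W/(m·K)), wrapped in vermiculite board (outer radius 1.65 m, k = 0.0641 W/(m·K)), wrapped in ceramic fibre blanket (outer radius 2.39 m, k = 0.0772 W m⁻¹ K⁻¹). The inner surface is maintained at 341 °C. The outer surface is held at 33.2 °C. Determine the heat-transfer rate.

Series thermal resistances, inner to outer:
  R_copper = (1/1.39 − 1/1.41)/(4πk) = 0.01020/(4π·356) = 2.281×10^-6 K/W
  R_vermiculite board = (1/1.41 − 1/1.65)/(4πk) = 0.1032/(4π·0.0641) = 0.1281 K/W
  R_ceramic fibre blanket = (1/1.65 − 1/2.39)/(4πk) = 0.1877/(4π·0.0772) = 0.1934 K/W
ΣR = 2.281×10^-6 + 0.1281 + 0.1934 = 0.3215 K/W
Q = ΔT/ΣR = (341 °C − 33.2 °C)/0.3215 = 957 W

Q = 957 W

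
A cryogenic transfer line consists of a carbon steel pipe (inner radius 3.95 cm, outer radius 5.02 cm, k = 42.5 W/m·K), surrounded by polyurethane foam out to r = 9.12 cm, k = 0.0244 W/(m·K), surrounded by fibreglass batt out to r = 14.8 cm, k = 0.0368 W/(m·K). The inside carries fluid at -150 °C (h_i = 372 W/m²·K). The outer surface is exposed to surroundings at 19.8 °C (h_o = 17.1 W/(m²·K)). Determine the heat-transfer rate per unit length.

Q' = 28.0 W/m

Resistance network (inner→outer):
  R'_conv,in = 1/(2πr h) = 1/(2π·0.0395·372) = 0.01083 m·K/W
  R'_carbon steel = ln(0.0502/0.0395)/(2πk) = 0.2397/(2π·42.5) = 8.977×10^-4 m·K/W
  R'_polyurethane foam = ln(0.0912/0.0502)/(2πk) = 0.5970/(2π·0.0244) = 3.894 m·K/W
  R'_fibreglass batt = ln(0.148/0.0912)/(2πk) = 0.4842/(2π·0.0368) = 2.094 m·K/W
  R'_conv,out = 1/(2πr h) = 1/(2π·0.148·17.1) = 0.06289 m·K/W
ΣR = 0.01083 + 8.977×10^-4 + 3.894 + 2.094 + 0.06289 = 6.063 m·K/W
Q' = ΔT/ΣR = (-150 °C − 19.8 °C)/6.063 = -28.0 W/m
(Negative Q' ⇒ heat flows inward; heat gain = 28.0 W/m.)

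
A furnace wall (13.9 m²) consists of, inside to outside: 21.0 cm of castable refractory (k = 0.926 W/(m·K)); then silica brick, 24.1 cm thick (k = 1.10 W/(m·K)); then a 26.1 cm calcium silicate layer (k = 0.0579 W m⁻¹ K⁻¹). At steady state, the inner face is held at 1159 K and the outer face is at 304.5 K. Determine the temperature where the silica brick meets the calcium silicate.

Resistance network (inner→outer):
  R_castable refractory = L/(kA) = 0.210/(0.926·13.9) = 0.01632 K/W
  R_silica brick = L/(kA) = 0.241/(1.10·13.9) = 0.01576 K/W
  R_calcium silicate = L/(kA) = 0.261/(0.0579·13.9) = 0.3243 K/W
ΣR = 0.01632 + 0.01576 + 0.3243 = 0.3564 K/W
Q = ΔT/ΣR = (1159 K − 304.5 K)/0.3564 = 2398 W
From the inner boundary to the silica brick/calcium silicate interface, ΣR_partial = 0.03208 K/W.
T_interface = T_in − Q·ΣR_partial = 1159 K − (2398)(0.03208) = 1082 K

T = 1082 K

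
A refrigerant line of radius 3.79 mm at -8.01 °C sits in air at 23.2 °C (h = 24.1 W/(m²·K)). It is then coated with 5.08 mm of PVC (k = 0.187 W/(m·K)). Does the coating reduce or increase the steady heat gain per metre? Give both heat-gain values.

increases: 17.9 → 21.3 W/m

Critical radius for a cylinder: r_cr = k/h = 0.00776 m = 0.776 cm.
Outer radius after coating: r₂ = 0.00379 + 0.00508 = 0.00887 m.
r₁ < r_cr < r₂: heat gain rises to a maximum at r_cr then falls. Whether the coating helps depends on whether Q(r₂) has dropped back below Q(r₁).
Bare: R = 1/(2πr₁h) = 1.742 m·K/W; Q = 31.21/1.742 = 17.9 W/m.
Coated: R = R_cond + R_conv = 1.468 m·K/W; Q = 31.21/1.468 = 21.3 W/m.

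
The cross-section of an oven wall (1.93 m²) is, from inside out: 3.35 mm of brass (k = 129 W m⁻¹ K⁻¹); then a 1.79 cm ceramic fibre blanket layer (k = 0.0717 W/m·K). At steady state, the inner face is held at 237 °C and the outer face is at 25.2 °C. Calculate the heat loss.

Q = 1640 W

Resistance network (inner→outer):
  R_brass = L/(kA) = 0.00335/(129·1.93) = 1.346×10^-5 K/W
  R_ceramic fibre blanket = L/(kA) = 0.0179/(0.0717·1.93) = 0.1294 K/W
ΣR = 1.346×10^-5 + 0.1294 = 0.1294 K/W
Q = ΔT/ΣR = (237 °C − 25.2 °C)/0.1294 = 1640 W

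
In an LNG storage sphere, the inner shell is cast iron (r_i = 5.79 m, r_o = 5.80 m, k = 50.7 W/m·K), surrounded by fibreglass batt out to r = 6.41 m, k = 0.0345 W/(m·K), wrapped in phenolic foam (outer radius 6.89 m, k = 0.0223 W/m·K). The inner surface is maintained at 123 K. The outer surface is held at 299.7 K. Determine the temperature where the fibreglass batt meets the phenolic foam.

T = 210.3 K

Series thermal resistances, inner to outer:
  R_cast iron = (1/5.79 − 1/5.80)/(4πk) = 2.978×10^-4/(4π·50.7) = 4.674×10^-7 K/W
  R_fibreglass batt = (1/5.80 − 1/6.41)/(4πk) = 0.01641/(4π·0.0345) = 0.03785 K/W
  R_phenolic foam = (1/6.41 − 1/6.89)/(4πk) = 0.01087/(4π·0.0223) = 0.03878 K/W
ΣR = 4.674×10^-7 + 0.03785 + 0.03878 = 0.07663 K/W
Q = ΔT/ΣR = (123 K − 299.7 K)/0.07663 = -2306 W
From the inner boundary to the fibreglass batt/phenolic foam interface, ΣR_partial = 0.03785 K/W.
T_interface = T_in − Q·ΣR_partial = 123 K − (-2306)(0.03785) = 210.3 K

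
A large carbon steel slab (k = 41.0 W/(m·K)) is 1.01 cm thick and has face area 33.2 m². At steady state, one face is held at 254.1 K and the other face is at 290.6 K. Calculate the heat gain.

Q = 4.92×10^6 W

Q = kA·ΔT/L = 41.0 × 33.2 × |254.1 K − 290.6 K| / 0.0101 = 4.92×10^6 W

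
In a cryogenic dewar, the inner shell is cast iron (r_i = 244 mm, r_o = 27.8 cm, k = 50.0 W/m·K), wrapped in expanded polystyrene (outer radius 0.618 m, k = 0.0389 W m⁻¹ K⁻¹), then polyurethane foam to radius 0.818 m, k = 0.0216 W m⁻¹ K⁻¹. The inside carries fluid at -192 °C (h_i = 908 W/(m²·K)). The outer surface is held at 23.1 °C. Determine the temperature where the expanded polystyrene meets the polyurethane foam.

Resistance network (inner→outer):
  R_conv,in = 1/(4πr²h) = 1/(4π·0.244²·908) = 0.001472 K/W
  R_cast iron = (1/0.244 − 1/0.278)/(4πk) = 0.5012/(4π·50.0) = 7.977×10^-4 K/W
  R_expanded polystyrene = (1/0.278 − 1/0.618)/(4πk) = 1.979/(4π·0.0389) = 4.048 K/W
  R_polyurethane foam = (1/0.618 − 1/0.818)/(4πk) = 0.3956/(4π·0.0216) = 1.458 K/W
ΣR = 0.001472 + 7.977×10^-4 + 4.048 + 1.458 = 5.508 K/W
Q = ΔT/ΣR = (-192 °C − 23.1 °C)/5.508 = -39.05 W
From the inner boundary to the expanded polystyrene/polyurethane foam interface, ΣR_partial = 4.050 K/W.
T_interface = T_in − Q·ΣR_partial = -192 °C − (-39.05)(4.050) = -33.8 °C

T = -33.8 °C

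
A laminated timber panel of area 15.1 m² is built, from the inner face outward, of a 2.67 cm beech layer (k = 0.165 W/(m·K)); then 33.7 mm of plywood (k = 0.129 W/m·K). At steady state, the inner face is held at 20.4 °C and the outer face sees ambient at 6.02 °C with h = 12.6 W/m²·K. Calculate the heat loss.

Q = 432 W

Treat each layer as a resistance in series:
  R_beech = L/(kA) = 0.0267/(0.165·15.1) = 0.01072 K/W
  R_plywood = L/(kA) = 0.0337/(0.129·15.1) = 0.01730 K/W
  R_conv,out = 1/(hA) = 1/(12.6·15.1) = 0.005256 K/W
ΣR = 0.01072 + 0.01730 + 0.005256 = 0.03328 K/W
Q = ΔT/ΣR = (20.4 °C − 6.02 °C)/0.03328 = 432 W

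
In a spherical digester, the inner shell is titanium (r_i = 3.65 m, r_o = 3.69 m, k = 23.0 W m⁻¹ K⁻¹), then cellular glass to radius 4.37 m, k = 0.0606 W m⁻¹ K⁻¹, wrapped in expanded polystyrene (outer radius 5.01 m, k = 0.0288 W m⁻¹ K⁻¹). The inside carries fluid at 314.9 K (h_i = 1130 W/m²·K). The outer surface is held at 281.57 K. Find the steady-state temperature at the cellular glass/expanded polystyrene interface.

Series thermal resistances, inner to outer:
  R_conv,in = 1/(4πr²h) = 1/(4π·3.65²·1130) = 5.286×10^-6 K/W
  R_titanium = (1/3.65 − 1/3.69)/(4πk) = 0.002970/(4π·23.0) = 1.028×10^-5 K/W
  R_cellular glass = (1/3.69 − 1/4.37)/(4πk) = 0.04217/(4π·0.0606) = 0.05538 K/W
  R_expanded polystyrene = (1/4.37 − 1/5.01)/(4πk) = 0.02923/(4π·0.0288) = 0.08077 K/W
ΣR = 5.286×10^-6 + 1.028×10^-5 + 0.05538 + 0.08077 = 0.1362 K/W
Q = ΔT/ΣR = (314.9 K − 281.57 K)/0.1362 = 244.7 W
From the inner boundary to the cellular glass/expanded polystyrene interface, ΣR_partial = 0.05540 K/W.
T_interface = T_in − Q·ΣR_partial = 314.9 K − (244.7)(0.05540) = 301.3 K

T = 301.3 K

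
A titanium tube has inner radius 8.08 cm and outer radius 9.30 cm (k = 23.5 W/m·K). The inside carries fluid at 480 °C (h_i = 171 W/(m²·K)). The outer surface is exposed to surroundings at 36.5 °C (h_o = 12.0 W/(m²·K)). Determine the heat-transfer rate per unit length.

Q' = 2.86 kW/m

Treat each layer as a resistance in series:
  R'_conv,in = 1/(2πr h) = 1/(2π·0.0808·171) = 0.01152 m·K/W
  R'_titanium = ln(0.0930/0.0808)/(2πk) = 0.1406/(2π·23.5) = 9.524×10^-4 m·K/W
  R'_conv,out = 1/(2πr h) = 1/(2π·0.0930·12.0) = 0.1426 m·K/W
ΣR = 0.01152 + 9.524×10^-4 + 0.1426 = 0.1551 m·K/W
Q' = ΔT/ΣR = (480 °C − 36.5 °C)/0.1551 = 2860 W/m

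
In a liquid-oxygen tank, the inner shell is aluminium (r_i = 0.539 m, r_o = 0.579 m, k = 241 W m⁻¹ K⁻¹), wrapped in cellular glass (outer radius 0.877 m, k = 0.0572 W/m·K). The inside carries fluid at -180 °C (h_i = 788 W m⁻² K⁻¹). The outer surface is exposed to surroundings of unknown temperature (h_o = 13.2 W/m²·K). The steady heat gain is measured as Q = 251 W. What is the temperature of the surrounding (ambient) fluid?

T_out = 27.0 °C

Sum the resistances:
  R_conv,in = 1/(4πr²h) = 1/(4π·0.539²·788) = 3.476×10^-4 K/W
  R_aluminium = (1/0.539 − 1/0.579)/(4πk) = 0.1282/(4π·241) = 4.232×10^-5 K/W
  R_cellular glass = (1/0.579 − 1/0.877)/(4πk) = 0.5869/(4π·0.0572) = 0.8165 K/W
  R_conv,out = 1/(4πr²h) = 1/(4π·0.877²·13.2) = 0.007838 K/W
ΣR = 0.8247 K/W
ΔT = Q·ΣR = 251 × 0.8247 = 207.0 K
Heat flows inward, so T_out = T_in + ΔT = -180 + 207.0 = 27.0 °C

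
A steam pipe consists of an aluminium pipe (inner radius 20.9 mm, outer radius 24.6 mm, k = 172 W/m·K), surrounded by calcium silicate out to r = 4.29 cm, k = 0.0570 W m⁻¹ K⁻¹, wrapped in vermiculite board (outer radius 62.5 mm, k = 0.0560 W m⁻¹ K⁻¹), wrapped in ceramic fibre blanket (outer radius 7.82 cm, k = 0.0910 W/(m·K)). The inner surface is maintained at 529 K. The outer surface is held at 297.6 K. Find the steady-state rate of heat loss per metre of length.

Series thermal resistances, inner to outer:
  R'_aluminium = ln(0.0246/0.0209)/(2πk) = 0.1630/(2π·172) = 1.508×10^-4 m·K/W
  R'_calcium silicate = ln(0.0429/0.0246)/(2πk) = 0.5561/(2π·0.0570) = 1.553 m·K/W
  R'_vermiculite board = ln(0.0625/0.0429)/(2πk) = 0.3763/(2π·0.0560) = 1.069 m·K/W
  R'_ceramic fibre blanket = ln(0.0782/0.0625)/(2πk) = 0.2241/(2π·0.0910) = 0.3919 m·K/W
ΣR = 1.508×10^-4 + 1.553 + 1.069 + 0.3919 = 3.014 m·K/W
Q' = ΔT/ΣR = (529 K − 297.6 K)/3.014 = 76.8 W/m

Q' = 76.8 W/m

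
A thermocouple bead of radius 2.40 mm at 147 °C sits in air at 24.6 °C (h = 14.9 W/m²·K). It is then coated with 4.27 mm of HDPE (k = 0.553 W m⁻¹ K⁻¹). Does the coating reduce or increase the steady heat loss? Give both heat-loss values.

Critical radius for a sphere: r_cr = 2k/h = 0.0742 m = 7.42 cm.
Outer radius after coating: r₂ = 0.00240 + 0.00427 = 0.00667 m.
Since r₁ < r_cr and r₂ ≤ r_cr, the coating moves toward the maximum at r_cr — heat loss rises.
Bare: R = 1/(4πr₁²h) = 927.2 K/W; Q = 122.4/927.2 = 0.132 W.
Coated: R = R_cond + R_conv = 158.4 K/W; Q = 122.4/158.4 = 0.773 W.

increases: 0.132 → 0.773 W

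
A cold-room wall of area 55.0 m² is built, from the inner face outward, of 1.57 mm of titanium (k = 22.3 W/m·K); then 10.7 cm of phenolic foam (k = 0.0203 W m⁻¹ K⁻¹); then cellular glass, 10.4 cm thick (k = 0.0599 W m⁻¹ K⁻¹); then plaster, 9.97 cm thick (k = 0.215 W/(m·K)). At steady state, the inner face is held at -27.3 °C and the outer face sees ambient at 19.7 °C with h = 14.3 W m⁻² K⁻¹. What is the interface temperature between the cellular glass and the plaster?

T = 16.4 °C

Series thermal resistances, inner to outer:
  R_titanium = L/(kA) = 0.00157/(22.3·55.0) = 1.280×10^-6 K/W
  R_phenolic foam = L/(kA) = 0.107/(0.0203·55.0) = 0.09584 K/W
  R_cellular glass = L/(kA) = 0.104/(0.0599·55.0) = 0.03157 K/W
  R_plaster = L/(kA) = 0.0997/(0.215·55.0) = 0.008431 K/W
  R_conv,out = 1/(hA) = 1/(14.3·55.0) = 0.001271 K/W
ΣR = 1.280×10^-6 + 0.09584 + 0.03157 + 0.008431 + 0.001271 = 0.1371 K/W
Q = ΔT/ΣR = (-27.3 °C − 19.7 °C)/0.1371 = -342.8 W
From the inner boundary to the cellular glass/plaster interface, ΣR_partial = 0.1274 K/W.
T_interface = T_in − Q·ΣR_partial = -27.3 °C − (-342.8)(0.1274) = 16.4 °C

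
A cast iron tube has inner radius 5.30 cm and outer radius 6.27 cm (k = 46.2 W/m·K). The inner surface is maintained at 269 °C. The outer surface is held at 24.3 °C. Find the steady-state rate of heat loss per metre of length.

Q' = 2πk·ΔT/ln(r₂/r₁) = 2π × 46.2 × 244.7 / ln(0.0627/0.0530) = 4.23×10^5 W/m

Q' = 4.23×10^5 W/m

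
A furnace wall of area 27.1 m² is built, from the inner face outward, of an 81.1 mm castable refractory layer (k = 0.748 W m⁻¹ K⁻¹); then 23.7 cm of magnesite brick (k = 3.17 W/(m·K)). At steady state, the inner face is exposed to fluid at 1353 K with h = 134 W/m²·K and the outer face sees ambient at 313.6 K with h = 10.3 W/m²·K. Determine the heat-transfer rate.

Resistance network (inner→outer):
  R_conv,in = 1/(hA) = 1/(134·27.1) = 2.754×10^-4 K/W
  R_castable refractory = L/(kA) = 0.0811/(0.748·27.1) = 0.004001 K/W
  R_magnesite brick = L/(kA) = 0.237/(3.17·27.1) = 0.002759 K/W
  R_conv,out = 1/(hA) = 1/(10.3·27.1) = 0.003583 K/W
ΣR = 2.754×10^-4 + 0.004001 + 0.002759 + 0.003583 = 0.01062 K/W
Q = ΔT/ΣR = (1353 K − 313.6 K)/0.01062 = 97900 W

Q = 97900 W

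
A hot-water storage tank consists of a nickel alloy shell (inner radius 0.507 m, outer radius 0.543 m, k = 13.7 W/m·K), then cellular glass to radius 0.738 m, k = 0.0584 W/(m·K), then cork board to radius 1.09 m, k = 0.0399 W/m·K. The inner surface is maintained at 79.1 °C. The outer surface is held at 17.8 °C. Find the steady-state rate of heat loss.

Treat each layer as a resistance in series:
  R_nickel alloy = (1/0.507 − 1/0.543)/(4πk) = 0.1308/(4π·13.7) = 7.596×10^-4 K/W
  R_cellular glass = (1/0.543 − 1/0.738)/(4πk) = 0.4866/(4π·0.0584) = 0.6631 K/W
  R_cork board = (1/0.738 − 1/1.09)/(4πk) = 0.4376/(4π·0.0399) = 0.8727 K/W
ΣR = 7.596×10^-4 + 0.6631 + 0.8727 = 1.537 K/W
Q = ΔT/ΣR = (79.1 °C − 17.8 °C)/1.537 = 39.9 W

Q = 39.9 W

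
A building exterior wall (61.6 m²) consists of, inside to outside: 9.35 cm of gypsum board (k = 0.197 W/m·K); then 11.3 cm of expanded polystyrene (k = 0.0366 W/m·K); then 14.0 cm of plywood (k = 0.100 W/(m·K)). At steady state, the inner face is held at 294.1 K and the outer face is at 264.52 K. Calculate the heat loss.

Treat each layer as a resistance in series:
  R_gypsum board = L/(kA) = 0.0935/(0.197·61.6) = 0.007705 K/W
  R_expanded polystyrene = L/(kA) = 0.113/(0.0366·61.6) = 0.05012 K/W
  R_plywood = L/(kA) = 0.140/(0.100·61.6) = 0.02273 K/W
ΣR = 0.007705 + 0.05012 + 0.02273 = 0.08056 K/W
Q = ΔT/ΣR = (294.1 K − 264.52 K)/0.08056 = 367 W

Q = 367 W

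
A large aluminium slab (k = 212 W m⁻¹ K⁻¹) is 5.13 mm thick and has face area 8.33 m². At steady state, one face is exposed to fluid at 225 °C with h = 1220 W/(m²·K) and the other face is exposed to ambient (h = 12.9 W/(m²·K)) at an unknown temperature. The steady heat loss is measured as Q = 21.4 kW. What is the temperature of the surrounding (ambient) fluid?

T_out = 23.7 °C

Series resistances:
  R_conv,in = 1/(hA) = 1/(1220·8.33) = 9.840×10^-5 K/W
  R_aluminium = L/(kA) = 0.00513/(212·8.33) = 2.905×10^-6 K/W
  R_conv,out = 1/(hA) = 1/(12.9·8.33) = 0.009306 K/W
ΣR = 0.009407 K/W
ΔT = Q·ΣR = 21400 × 0.009407 = 201.3 K
Heat flows outward, so T_out = T_in − ΔT = 225 − 201.3 = 23.7 °C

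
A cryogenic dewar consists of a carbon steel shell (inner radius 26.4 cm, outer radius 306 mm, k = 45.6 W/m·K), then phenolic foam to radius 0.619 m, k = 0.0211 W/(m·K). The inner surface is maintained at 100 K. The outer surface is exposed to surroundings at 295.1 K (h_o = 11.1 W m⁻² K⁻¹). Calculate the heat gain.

Series thermal resistances, inner to outer:
  R_carbon steel = (1/0.264 − 1/0.306)/(4πk) = 0.5199/(4π·45.6) = 9.073×10^-4 K/W
  R_phenolic foam = (1/0.306 − 1/0.619)/(4πk) = 1.652/(4π·0.0211) = 6.232 K/W
  R_conv,out = 1/(4πr²h) = 1/(4π·0.619²·11.1) = 0.01871 K/W
ΣR = 9.073×10^-4 + 6.232 + 0.01871 = 6.252 K/W
Q = ΔT/ΣR = (100 K − 295.1 K)/6.252 = -31.2 W
(Negative Q ⇒ heat flows inward; heat gain = 31.2 W.)

Q = 31.2 W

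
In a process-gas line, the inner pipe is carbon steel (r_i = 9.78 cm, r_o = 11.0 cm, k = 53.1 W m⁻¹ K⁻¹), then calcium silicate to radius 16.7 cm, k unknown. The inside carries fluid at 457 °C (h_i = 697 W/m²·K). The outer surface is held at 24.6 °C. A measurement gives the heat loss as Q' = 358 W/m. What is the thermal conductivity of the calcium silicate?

k = 0.0551 W/m·K

ΣR = ΔT/Q' = |457 − 24.6|/358 = 1.208 m·K/W
Known resistances:
  R'_conv,in = 1/(2πr h) = 1/(2π·0.0978·697) = 0.002335 m·K/W
  R'_carbon steel = ln(0.110/0.0978)/(2πk) = 0.1176/(2π·53.1) = 3.523×10^-4 m·K/W
R_calcium silicate = ΣR − ΣR_known = 1.208 − 0.002687 = 1.205 m·K/W
ln(r₂/r₁)/(2πk) = 1.205 ⇒ k = 0.4175/(2π·1.205) = 0.0551 W/m·K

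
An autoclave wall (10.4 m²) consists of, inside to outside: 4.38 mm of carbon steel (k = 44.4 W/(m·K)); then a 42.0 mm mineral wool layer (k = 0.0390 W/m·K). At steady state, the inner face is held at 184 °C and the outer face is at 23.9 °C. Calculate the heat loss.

Series thermal resistances, inner to outer:
  R_carbon steel = L/(kA) = 0.00438/(44.4·10.4) = 9.485×10^-6 K/W
  R_mineral wool = L/(kA) = 0.0420/(0.0390·10.4) = 0.1036 K/W
ΣR = 9.485×10^-6 + 0.1036 = 0.1036 K/W
Q = ΔT/ΣR = (184 °C − 23.9 °C)/0.1036 = 1550 W

Q = 1550 W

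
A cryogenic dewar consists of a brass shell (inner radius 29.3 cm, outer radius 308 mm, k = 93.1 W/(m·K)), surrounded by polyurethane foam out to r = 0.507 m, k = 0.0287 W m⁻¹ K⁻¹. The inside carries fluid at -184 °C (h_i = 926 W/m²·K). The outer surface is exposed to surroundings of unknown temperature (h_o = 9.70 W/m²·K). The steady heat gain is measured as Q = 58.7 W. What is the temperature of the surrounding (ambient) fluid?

Series resistances:
  R_conv,in = 1/(4πr²h) = 1/(4π·0.293²·926) = 0.001001 K/W
  R_brass = (1/0.293 − 1/0.308)/(4πk) = 0.1662/(4π·93.1) = 1.421×10^-4 K/W
  R_polyurethane foam = (1/0.308 − 1/0.507)/(4πk) = 1.274/(4π·0.0287) = 3.533 K/W
  R_conv,out = 1/(4πr²h) = 1/(4π·0.507²·9.70) = 0.03192 K/W
ΣR = 3.567 K/W
ΔT = Q·ΣR = 58.7 × 3.567 = 209.4 K
Heat flows inward, so T_out = T_in + ΔT = -184 + 209.4 = 25.4 °C

T_out = 25.4 °C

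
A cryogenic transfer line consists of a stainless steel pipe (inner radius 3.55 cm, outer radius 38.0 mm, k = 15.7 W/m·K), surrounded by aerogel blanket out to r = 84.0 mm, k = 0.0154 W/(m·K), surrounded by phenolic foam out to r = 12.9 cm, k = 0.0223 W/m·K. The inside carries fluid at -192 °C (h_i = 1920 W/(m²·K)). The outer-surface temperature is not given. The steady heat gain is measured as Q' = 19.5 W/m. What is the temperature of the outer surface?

Sum the resistances:
  R'_conv,in = 1/(2πr h) = 1/(2π·0.0355·1920) = 0.002335 m·K/W
  R'_stainless steel = ln(0.0380/0.0355)/(2πk) = 0.06805/(2π·15.7) = 6.899×10^-4 m·K/W
  R'_aerogel blanket = ln(0.0840/0.0380)/(2πk) = 0.7932/(2π·0.0154) = 8.198 m·K/W
  R'_phenolic foam = ln(0.129/0.0840)/(2πk) = 0.4290/(2π·0.0223) = 3.062 m·K/W
ΣR = 11.26 m·K/W
ΔT = Q'·ΣR = 19.5 × 11.26 = 219.6 K
Heat flows inward, so T_out = T_in + ΔT = -192 + 219.6 = 27.6 °C

T_out = 27.6 °C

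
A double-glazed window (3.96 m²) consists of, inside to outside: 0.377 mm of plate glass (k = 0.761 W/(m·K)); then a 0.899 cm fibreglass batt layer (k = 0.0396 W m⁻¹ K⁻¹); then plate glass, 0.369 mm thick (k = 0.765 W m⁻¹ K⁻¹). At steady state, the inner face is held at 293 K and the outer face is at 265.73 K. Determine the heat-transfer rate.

Resistance network (inner→outer):
  R_plate glass = L/(kA) = 3.77×10^-4/(0.761·3.96) = 1.251×10^-4 K/W
  R_fibreglass batt = L/(kA) = 0.00899/(0.0396·3.96) = 0.05733 K/W
  R_plate glass = L/(kA) = 3.69×10^-4/(0.765·3.96) = 1.218×10^-4 K/W
ΣR = 1.251×10^-4 + 0.05733 + 1.218×10^-4 = 0.05758 K/W
Q = ΔT/ΣR = (293 K − 265.73 K)/0.05758 = 474 W

Q = 474 W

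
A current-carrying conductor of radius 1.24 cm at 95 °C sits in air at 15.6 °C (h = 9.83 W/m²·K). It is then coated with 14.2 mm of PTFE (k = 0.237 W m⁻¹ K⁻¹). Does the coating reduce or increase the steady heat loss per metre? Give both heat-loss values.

Critical radius for a cylinder: r_cr = k/h = 0.0241 m = 2.41 cm.
Outer radius after coating: r₂ = 0.0124 + 0.0142 = 0.0266 m.
r₁ < r_cr < r₂: heat loss rises to a maximum at r_cr then falls. Whether the coating helps depends on whether Q(r₂) has dropped back below Q(r₁).
Bare: R = 1/(2πr₁h) = 1.306 m·K/W; Q = 79.4/1.306 = 60.8 W/m.
Coated: R = R_cond + R_conv = 1.121 m·K/W; Q = 79.4/1.121 = 70.8 W/m.

increases: 60.8 → 70.8 W/m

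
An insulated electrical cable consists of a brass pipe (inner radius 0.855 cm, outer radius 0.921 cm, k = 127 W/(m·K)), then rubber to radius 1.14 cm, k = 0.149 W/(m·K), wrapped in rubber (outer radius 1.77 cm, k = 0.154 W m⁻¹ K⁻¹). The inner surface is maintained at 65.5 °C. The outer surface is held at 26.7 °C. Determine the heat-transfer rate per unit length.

Q' = 56.8 W/m

Resistance network (inner→outer):
  R'_brass = ln(0.00921/0.00855)/(2πk) = 0.07436/(2π·127) = 9.319×10^-5 m·K/W
  R'_rubber = ln(0.0114/0.00921)/(2πk) = 0.2133/(2π·0.149) = 0.2279 m·K/W
  R'_rubber = ln(0.0177/0.0114)/(2πk) = 0.4400/(2π·0.154) = 0.4547 m·K/W
ΣR = 9.319×10^-5 + 0.2279 + 0.4547 = 0.6827 m·K/W
Q' = ΔT/ΣR = (65.5 °C − 26.7 °C)/0.6827 = 56.8 W/m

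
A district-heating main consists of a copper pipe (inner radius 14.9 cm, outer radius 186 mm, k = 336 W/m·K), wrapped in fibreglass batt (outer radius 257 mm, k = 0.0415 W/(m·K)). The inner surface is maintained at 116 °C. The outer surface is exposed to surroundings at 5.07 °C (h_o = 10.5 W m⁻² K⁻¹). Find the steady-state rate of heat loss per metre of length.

Treat each layer as a resistance in series:
  R'_copper = ln(0.186/0.149)/(2πk) = 0.2218/(2π·336) = 1.051×10^-4 m·K/W
  R'_fibreglass batt = ln(0.257/0.186)/(2πk) = 0.3233/(2π·0.0415) = 1.240 m·K/W
  R'_conv,out = 1/(2πr h) = 1/(2π·0.257·10.5) = 0.05898 m·K/W
ΣR = 1.051×10^-4 + 1.240 + 0.05898 = 1.299 m·K/W
Q' = ΔT/ΣR = (116 °C − 5.07 °C)/1.299 = 85.4 W/m

Q' = 85.4 W/m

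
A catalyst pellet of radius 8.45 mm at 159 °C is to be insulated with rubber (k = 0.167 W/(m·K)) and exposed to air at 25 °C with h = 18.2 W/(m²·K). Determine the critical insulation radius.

For a sphere, r_cr = 2k_ins/h = 2·0.167/18.2 = 0.0184 m = 1.84 cm

r_cr = 1.84 cm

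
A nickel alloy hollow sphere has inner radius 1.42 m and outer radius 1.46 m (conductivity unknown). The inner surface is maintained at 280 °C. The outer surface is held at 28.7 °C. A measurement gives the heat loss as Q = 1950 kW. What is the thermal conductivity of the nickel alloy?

ΣR = ΔT/Q = |280 − 28.7|/1.95×10^6 = 1.289×10^-4 K/W
(1/r₁−1/r₂)/(4πk) = 1.289×10^-4 ⇒ k = 0.01929/(4π·1.289×10^-4) = 11.9 W/m·K

k = 11.9 W/m·K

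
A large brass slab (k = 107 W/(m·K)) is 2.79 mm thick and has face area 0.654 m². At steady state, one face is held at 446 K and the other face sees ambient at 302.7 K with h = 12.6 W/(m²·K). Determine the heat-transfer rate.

Q = 1180 W

Series thermal resistances, inner to outer:
  R_brass = L/(kA) = 0.00279/(107·0.654) = 3.987×10^-5 K/W
  R_conv,out = 1/(hA) = 1/(12.6·0.654) = 0.1214 K/W
ΣR = 3.987×10^-5 + 0.1214 = 0.1214 K/W
Q = ΔT/ΣR = (446 K − 302.7 K)/0.1214 = 1180 W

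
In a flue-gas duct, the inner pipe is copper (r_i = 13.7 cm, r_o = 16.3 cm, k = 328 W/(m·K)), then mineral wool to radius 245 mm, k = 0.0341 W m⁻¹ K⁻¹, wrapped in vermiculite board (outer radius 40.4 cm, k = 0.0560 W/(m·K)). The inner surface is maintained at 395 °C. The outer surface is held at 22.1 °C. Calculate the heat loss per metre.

Resistance network (inner→outer):
  R'_copper = ln(0.163/0.137)/(2πk) = 0.1738/(2π·328) = 8.432×10^-5 m·K/W
  R'_mineral wool = ln(0.245/0.163)/(2πk) = 0.4075/(2π·0.0341) = 1.902 m·K/W
  R'_vermiculite board = ln(0.404/0.245)/(2πk) = 0.5002/(2π·0.0560) = 1.421 m·K/W
ΣR = 8.432×10^-5 + 1.902 + 1.421 = 3.323 m·K/W
Q' = ΔT/ΣR = (395 °C − 22.1 °C)/3.323 = 112 W/m

Q' = 112 W/m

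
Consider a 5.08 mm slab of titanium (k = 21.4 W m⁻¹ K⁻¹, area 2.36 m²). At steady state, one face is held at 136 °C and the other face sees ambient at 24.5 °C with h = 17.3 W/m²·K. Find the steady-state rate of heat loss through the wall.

Q = 4530 W

Treat each layer as a resistance in series:
  R_titanium = L/(kA) = 0.00508/(21.4·2.36) = 1.006×10^-4 K/W
  R_conv,out = 1/(hA) = 1/(17.3·2.36) = 0.02449 K/W
ΣR = 1.006×10^-4 + 0.02449 = 0.02459 K/W
Q = ΔT/ΣR = (136 °C − 24.5 °C)/0.02459 = 4530 W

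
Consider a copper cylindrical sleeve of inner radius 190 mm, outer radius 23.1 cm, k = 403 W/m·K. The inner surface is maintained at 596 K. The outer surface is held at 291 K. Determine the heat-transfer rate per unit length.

Q' = 2πk·ΔT/ln(r₂/r₁) = 2π × 403 × 305 / ln(0.231/0.190) = 3.95×10^6 W/m

Q' = 3950 kW/m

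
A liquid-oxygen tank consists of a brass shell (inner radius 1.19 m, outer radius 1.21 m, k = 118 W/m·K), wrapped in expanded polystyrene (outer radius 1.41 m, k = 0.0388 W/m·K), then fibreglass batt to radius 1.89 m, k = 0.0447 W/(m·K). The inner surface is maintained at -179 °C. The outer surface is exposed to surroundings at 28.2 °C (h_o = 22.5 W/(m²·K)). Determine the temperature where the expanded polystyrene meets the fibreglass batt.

Resistance network (inner→outer):
  R_brass = (1/1.19 − 1/1.21)/(4πk) = 0.01389/(4π·118) = 9.367×10^-6 K/W
  R_expanded polystyrene = (1/1.21 − 1/1.41)/(4πk) = 0.1172/(4π·0.0388) = 0.2404 K/W
  R_fibreglass batt = (1/1.41 − 1/1.89)/(4πk) = 0.1801/(4π·0.0447) = 0.3207 K/W
  R_conv,out = 1/(4πr²h) = 1/(4π·1.89²·22.5) = 9.901×10^-4 K/W
ΣR = 9.367×10^-6 + 0.2404 + 0.3207 + 9.901×10^-4 = 0.5621 K/W
Q = ΔT/ΣR = (-179 °C − 28.2 °C)/0.5621 = -368.6 W
From the inner boundary to the expanded polystyrene/fibreglass batt interface, ΣR_partial = 0.2404 K/W.
T_interface = T_in − Q·ΣR_partial = -179 °C − (-368.6)(0.2404) = -90.4 °C

T = -90.4 °C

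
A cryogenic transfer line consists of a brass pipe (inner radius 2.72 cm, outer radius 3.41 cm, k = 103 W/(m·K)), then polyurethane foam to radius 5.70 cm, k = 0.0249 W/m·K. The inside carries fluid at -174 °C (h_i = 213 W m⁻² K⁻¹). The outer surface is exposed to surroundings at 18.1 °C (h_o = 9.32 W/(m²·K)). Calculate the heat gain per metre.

Q' = 53.2 W/m

Resistance network (inner→outer):
  R'_conv,in = 1/(2πr h) = 1/(2π·0.0272·213) = 0.02747 m·K/W
  R'_brass = ln(0.0341/0.0272)/(2πk) = 0.2261/(2π·103) = 3.493×10^-4 m·K/W
  R'_polyurethane foam = ln(0.0570/0.0341)/(2πk) = 0.5138/(2π·0.0249) = 3.284 m·K/W
  R'_conv,out = 1/(2πr h) = 1/(2π·0.0570·9.32) = 0.2996 m·K/W
ΣR = 0.02747 + 3.493×10^-4 + 3.284 + 0.2996 = 3.611 m·K/W
Q' = ΔT/ΣR = (-174 °C − 18.1 °C)/3.611 = -53.2 W/m
(Negative Q' ⇒ heat flows inward; heat gain = 53.2 W/m.)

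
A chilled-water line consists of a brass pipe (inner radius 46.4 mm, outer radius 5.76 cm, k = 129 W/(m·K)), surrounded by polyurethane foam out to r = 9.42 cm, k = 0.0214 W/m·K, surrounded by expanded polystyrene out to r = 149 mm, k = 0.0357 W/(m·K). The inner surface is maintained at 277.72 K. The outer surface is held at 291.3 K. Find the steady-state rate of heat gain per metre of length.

Q' = 2.38 W/m

Treat each layer as a resistance in series:
  R'_brass = ln(0.0576/0.0464)/(2πk) = 0.2162/(2π·129) = 2.668×10^-4 m·K/W
  R'_polyurethane foam = ln(0.0942/0.0576)/(2πk) = 0.4919/(2π·0.0214) = 3.658 m·K/W
  R'_expanded polystyrene = ln(0.149/0.0942)/(2πk) = 0.4585/(2π·0.0357) = 2.044 m·K/W
ΣR = 2.668×10^-4 + 3.658 + 2.044 = 5.702 m·K/W
Q' = ΔT/ΣR = (277.72 K − 291.3 K)/5.702 = -2.38 W/m
(Negative Q' ⇒ heat flows inward; heat gain = 2.38 W/m.)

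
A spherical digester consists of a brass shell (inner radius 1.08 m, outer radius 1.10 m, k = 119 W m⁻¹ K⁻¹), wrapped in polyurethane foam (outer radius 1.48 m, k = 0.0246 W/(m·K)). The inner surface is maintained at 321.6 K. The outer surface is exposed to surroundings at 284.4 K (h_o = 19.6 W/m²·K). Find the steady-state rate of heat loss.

Q = 49.1 W

Treat each layer as a resistance in series:
  R_brass = (1/1.08 − 1/1.10)/(4πk) = 0.01684/(4π·119) = 1.126×10^-5 K/W
  R_polyurethane foam = (1/1.10 − 1/1.48)/(4πk) = 0.2334/(4π·0.0246) = 0.7551 K/W
  R_conv,out = 1/(4πr²h) = 1/(4π·1.48²·19.6) = 0.001854 K/W
ΣR = 1.126×10^-5 + 0.7551 + 0.001854 = 0.7570 K/W
Q = ΔT/ΣR = (321.6 K − 284.4 K)/0.7570 = 49.1 W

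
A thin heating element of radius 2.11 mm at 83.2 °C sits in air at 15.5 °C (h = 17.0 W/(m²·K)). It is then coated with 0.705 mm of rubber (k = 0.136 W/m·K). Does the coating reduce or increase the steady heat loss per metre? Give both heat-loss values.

increases: 15.3 → 18.5 W/m

Critical radius for a cylinder: r_cr = k/h = 0.00800 m = 0.800 cm.
Outer radius after coating: r₂ = 0.00211 + 7.05×10^-4 = 0.002815 m.
Since r₁ < r_cr and r₂ ≤ r_cr, the coating moves toward the maximum at r_cr — heat loss rises.
Bare: R = 1/(2πr₁h) = 4.437 m·K/W; Q = 67.7/4.437 = 15.3 W/m.
Coated: R = R_cond + R_conv = 3.663 m·K/W; Q = 67.7/3.663 = 18.5 W/m.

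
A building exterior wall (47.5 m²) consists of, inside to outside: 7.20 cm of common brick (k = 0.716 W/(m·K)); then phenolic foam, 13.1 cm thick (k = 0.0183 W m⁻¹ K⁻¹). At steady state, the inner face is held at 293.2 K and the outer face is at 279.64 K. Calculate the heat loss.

Treat each layer as a resistance in series:
  R_common brick = L/(kA) = 0.0720/(0.716·47.5) = 0.002117 K/W
  R_phenolic foam = L/(kA) = 0.131/(0.0183·47.5) = 0.1507 K/W
ΣR = 0.002117 + 0.1507 = 0.1528 K/W
Q = ΔT/ΣR = (293.2 K − 279.64 K)/0.1528 = 88.7 W

Q = 88.7 W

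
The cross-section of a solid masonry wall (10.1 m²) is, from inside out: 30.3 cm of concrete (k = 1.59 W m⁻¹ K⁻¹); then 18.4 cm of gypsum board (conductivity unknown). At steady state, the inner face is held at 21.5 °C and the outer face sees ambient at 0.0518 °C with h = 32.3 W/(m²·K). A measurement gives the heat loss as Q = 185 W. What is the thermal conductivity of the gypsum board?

k = 0.194 W/m·K

ΣR = ΔT/Q = |21.5 − 0.0518|/185 = 0.1159 K/W
Known resistances:
  R_concrete = L/(kA) = 0.303/(1.59·10.1) = 0.01887 K/W
  R_conv,out = 1/(hA) = 1/(32.3·10.1) = 0.003065 K/W
R_gypsum board = ΣR − ΣR_known = 0.1159 − 0.02194 = 0.09396 K/W
L/(kA) = 0.09396 ⇒ k = 0.184/(0.09396·10.1) = 0.194 W/m·K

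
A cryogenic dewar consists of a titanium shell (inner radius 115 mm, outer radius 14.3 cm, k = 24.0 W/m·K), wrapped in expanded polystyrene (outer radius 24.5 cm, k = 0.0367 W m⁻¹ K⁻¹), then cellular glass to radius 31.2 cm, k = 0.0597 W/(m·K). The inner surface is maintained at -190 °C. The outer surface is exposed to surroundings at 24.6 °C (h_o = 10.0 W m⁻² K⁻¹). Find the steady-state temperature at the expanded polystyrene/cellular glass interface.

Treat each layer as a resistance in series:
  R_titanium = (1/0.115 − 1/0.143)/(4πk) = 1.703/(4π·24.0) = 0.005646 K/W
  R_expanded polystyrene = (1/0.143 − 1/0.245)/(4πk) = 2.911/(4π·0.0367) = 6.313 K/W
  R_cellular glass = (1/0.245 − 1/0.312)/(4πk) = 0.8765/(4π·0.0597) = 1.168 K/W
  R_conv,out = 1/(4πr²h) = 1/(4π·0.312²·10.0) = 0.08175 K/W
ΣR = 0.005646 + 6.313 + 1.168 + 0.08175 = 7.568 K/W
Q = ΔT/ΣR = (-190 °C − 24.6 °C)/7.568 = -28.36 W
From the inner boundary to the expanded polystyrene/cellular glass interface, ΣR_partial = 6.319 K/W.
T_interface = T_in − Q·ΣR_partial = -190 °C − (-28.36)(6.319) = -10.8 °C

T = -10.8 °C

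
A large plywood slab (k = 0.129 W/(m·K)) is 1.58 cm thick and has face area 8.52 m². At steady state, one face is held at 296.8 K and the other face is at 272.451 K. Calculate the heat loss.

Q = kA·ΔT/L = 0.129 × 8.52 × |296.8 K − 272.451 K| / 0.0158 = 1690 W

Q = 1690 W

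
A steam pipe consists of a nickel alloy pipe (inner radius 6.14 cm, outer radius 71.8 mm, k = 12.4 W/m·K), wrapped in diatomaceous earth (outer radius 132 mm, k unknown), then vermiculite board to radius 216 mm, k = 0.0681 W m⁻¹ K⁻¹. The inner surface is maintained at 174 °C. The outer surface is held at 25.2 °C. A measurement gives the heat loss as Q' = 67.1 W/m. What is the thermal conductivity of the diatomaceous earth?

ΣR = ΔT/Q' = |174 − 25.2|/67.1 = 2.218 m·K/W
Known resistances:
  R'_nickel alloy = ln(0.0718/0.0614)/(2πk) = 0.1565/(2π·12.4) = 0.002008 m·K/W
  R'_vermiculite board = ln(0.216/0.132)/(2πk) = 0.4925/(2π·0.0681) = 1.151 m·K/W
R_diatomaceous earth = ΣR − ΣR_known = 2.218 − 1.153 = 1.065 m·K/W
ln(r₂/r₁)/(2πk) = 1.065 ⇒ k = 0.6089/(2π·1.065) = 0.0910 W/m·K

k = 0.0910 W/m·K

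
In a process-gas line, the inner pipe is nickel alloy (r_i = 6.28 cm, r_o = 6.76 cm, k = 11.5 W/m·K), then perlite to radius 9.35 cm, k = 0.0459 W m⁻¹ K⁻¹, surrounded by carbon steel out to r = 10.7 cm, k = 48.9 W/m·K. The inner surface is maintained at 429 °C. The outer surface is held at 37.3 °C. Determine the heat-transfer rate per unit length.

Series thermal resistances, inner to outer:
  R'_nickel alloy = ln(0.0676/0.0628)/(2πk) = 0.07365/(2π·11.5) = 0.001019 m·K/W
  R'_perlite = ln(0.0935/0.0676)/(2πk) = 0.3244/(2π·0.0459) = 1.125 m·K/W
  R'_carbon steel = ln(0.107/0.0935)/(2πk) = 0.1349/(2π·48.9) = 4.390×10^-4 m·K/W
ΣR = 0.001019 + 1.125 + 4.390×10^-4 = 1.126 m·K/W
Q' = ΔT/ΣR = (429 °C − 37.3 °C)/1.126 = 348 W/m

Q' = 348 W/m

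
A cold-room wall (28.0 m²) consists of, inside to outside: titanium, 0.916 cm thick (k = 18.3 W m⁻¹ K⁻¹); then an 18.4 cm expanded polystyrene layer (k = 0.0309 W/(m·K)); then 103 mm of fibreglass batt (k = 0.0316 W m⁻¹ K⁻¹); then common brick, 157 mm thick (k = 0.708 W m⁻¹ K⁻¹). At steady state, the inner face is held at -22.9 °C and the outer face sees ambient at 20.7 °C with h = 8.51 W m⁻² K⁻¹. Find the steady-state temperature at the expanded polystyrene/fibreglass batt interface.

Treat each layer as a resistance in series:
  R_titanium = L/(kA) = 0.00916/(18.3·28.0) = 1.788×10^-5 K/W
  R_expanded polystyrene = L/(kA) = 0.184/(0.0309·28.0) = 0.2127 K/W
  R_fibreglass batt = L/(kA) = 0.103/(0.0316·28.0) = 0.1164 K/W
  R_common brick = L/(kA) = 0.157/(0.708·28.0) = 0.007920 K/W
  R_conv,out = 1/(hA) = 1/(8.51·28.0) = 0.004197 K/W
ΣR = 1.788×10^-5 + 0.2127 + 0.1164 + 0.007920 + 0.004197 = 0.3412 K/W
Q = ΔT/ΣR = (-22.9 °C − 20.7 °C)/0.3412 = -127.8 W
From the inner boundary to the expanded polystyrene/fibreglass batt interface, ΣR_partial = 0.2127 K/W.
T_interface = T_in − Q·ΣR_partial = -22.9 °C − (-127.8)(0.2127) = 4.28 °C

T = 4.28 °C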